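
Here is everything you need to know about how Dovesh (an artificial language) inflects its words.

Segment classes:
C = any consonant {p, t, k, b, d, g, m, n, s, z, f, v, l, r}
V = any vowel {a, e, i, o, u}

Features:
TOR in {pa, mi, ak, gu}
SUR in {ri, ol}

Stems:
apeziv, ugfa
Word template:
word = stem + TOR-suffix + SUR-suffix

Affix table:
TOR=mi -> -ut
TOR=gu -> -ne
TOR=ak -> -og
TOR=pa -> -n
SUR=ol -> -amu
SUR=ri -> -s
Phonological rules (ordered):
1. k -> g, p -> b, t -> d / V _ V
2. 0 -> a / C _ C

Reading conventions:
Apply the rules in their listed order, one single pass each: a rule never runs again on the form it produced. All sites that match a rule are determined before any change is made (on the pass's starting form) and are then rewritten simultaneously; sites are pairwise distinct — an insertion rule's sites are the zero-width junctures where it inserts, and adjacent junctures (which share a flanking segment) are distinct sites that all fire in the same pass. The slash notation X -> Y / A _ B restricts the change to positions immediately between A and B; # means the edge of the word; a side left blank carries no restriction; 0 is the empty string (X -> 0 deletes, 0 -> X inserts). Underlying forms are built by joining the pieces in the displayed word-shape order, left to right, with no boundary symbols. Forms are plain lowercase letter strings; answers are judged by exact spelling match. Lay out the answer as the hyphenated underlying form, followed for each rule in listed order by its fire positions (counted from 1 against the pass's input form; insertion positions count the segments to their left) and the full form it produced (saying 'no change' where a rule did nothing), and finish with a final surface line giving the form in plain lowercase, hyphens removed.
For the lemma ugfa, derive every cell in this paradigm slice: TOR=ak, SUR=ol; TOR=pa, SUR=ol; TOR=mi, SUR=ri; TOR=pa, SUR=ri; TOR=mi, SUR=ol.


cell TOR=ak, SUR=ol:
underlying: ugfa-og-amu
1. k -> g, p -> b, t -> d / V _ V: no change
2. 0 -> a / C _ C: inserts after position(s) 2: ugafaogamu
surface: ugafaogamu

cell TOR=pa, SUR=ol:
underlying: ugfa-n-amu
1. k -> g, p -> b, t -> d / V _ V: no change
2. 0 -> a / C _ C: inserts after position(s) 2: ugafanamu
surface: ugafanamu

cell TOR=mi, SUR=ri:
underlying: ugfa-ut-s
1. k -> g, p -> b, t -> d / V _ V: no change
2. 0 -> a / C _ C: inserts after position(s) 2, 6: ugafautas
surface: ugafautas

cell TOR=pa, SUR=ri:
underlying: ugfa-n-s
1. k -> g, p -> b, t -> d / V _ V: no change
2. 0 -> a / C _ C: inserts after position(s) 2, 5: ugafanas
surface: ugafanas

cell TOR=mi, SUR=ol:
underlying: ugfa-ut-amu
1. k -> g, p -> b, t -> d / V _ V: fires at position(s) 6: ugfaudamu
2. 0 -> a / C _ C: inserts after position(s) 2: ugafaudamu
surface: ugafaudamu


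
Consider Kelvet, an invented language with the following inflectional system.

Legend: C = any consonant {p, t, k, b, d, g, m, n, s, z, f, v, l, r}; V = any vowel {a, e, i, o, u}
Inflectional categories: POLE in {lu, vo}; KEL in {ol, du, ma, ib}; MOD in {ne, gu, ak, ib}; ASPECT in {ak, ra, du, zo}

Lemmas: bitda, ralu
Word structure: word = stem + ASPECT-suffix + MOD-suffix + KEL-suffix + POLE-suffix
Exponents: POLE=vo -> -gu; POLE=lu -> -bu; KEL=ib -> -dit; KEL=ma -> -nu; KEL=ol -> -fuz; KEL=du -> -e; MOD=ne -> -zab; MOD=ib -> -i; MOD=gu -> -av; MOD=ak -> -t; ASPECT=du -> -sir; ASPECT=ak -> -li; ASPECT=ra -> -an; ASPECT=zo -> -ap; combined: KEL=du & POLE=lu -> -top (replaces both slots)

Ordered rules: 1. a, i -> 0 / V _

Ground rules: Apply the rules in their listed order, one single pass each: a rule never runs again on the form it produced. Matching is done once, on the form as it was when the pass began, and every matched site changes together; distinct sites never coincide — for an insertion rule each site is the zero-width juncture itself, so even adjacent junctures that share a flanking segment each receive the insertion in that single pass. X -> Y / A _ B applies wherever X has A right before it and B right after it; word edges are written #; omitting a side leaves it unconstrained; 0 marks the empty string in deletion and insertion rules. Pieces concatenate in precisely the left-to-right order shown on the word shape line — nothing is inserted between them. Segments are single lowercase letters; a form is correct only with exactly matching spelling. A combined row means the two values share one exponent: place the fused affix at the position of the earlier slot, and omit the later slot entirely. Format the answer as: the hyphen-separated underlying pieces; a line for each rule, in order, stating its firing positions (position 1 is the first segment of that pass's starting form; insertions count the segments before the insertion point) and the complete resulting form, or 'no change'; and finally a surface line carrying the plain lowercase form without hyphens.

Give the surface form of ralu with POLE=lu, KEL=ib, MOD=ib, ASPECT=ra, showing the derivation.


underlying: ralu-an-i-dit-bu
1. a, i -> 0 / V _: fires at position(s) 5: raluniditbu
surface: raluniditbu


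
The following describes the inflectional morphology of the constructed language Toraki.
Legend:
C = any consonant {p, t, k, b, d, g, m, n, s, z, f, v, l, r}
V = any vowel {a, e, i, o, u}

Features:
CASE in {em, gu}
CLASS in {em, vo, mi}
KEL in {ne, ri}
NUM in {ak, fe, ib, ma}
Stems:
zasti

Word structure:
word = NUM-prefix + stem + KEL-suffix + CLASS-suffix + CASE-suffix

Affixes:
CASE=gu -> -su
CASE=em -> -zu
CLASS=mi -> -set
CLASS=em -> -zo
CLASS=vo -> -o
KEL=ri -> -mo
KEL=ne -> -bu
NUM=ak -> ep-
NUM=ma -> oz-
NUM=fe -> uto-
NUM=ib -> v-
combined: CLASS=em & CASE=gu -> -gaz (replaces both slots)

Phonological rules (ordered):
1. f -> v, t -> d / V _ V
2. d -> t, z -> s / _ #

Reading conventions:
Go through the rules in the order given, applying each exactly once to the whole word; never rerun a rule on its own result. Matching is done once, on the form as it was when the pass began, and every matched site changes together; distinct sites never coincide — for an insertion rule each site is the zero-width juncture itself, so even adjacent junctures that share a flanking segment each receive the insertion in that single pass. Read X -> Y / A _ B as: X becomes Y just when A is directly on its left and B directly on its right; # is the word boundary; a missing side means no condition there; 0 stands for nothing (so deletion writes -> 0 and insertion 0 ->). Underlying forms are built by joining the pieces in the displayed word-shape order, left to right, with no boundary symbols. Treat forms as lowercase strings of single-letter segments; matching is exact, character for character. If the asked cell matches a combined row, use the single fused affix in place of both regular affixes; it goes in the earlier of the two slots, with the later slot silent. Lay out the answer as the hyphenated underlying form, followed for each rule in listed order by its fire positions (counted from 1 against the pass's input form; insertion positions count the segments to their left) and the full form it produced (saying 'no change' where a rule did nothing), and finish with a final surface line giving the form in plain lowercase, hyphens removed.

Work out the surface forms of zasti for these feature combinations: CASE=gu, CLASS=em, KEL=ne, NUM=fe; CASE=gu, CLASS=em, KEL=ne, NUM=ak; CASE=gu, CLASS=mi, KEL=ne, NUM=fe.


cell CASE=gu, CLASS=em, KEL=ne, NUM=fe:
underlying: uto-zasti-bu-gaz
1. f -> v, t -> d / V _ V: fires at position(s) 2: udozastibugaz
2. d -> t, z -> s / _ #: fires at position(s) 13: udozastibugas
surface: udozastibugas

cell CASE=gu, CLASS=em, KEL=ne, NUM=ak:
underlying: ep-zasti-bu-gaz
1. f -> v, t -> d / V _ V: no change
2. d -> t, z -> s / _ #: fires at position(s) 12: epzastibugas
surface: epzastibugas

cell CASE=gu, CLASS=mi, KEL=ne, NUM=fe:
underlying: uto-zasti-bu-set-su
1. f -> v, t -> d / V _ V: fires at position(s) 2: udozastibusetsu
2. d -> t, z -> s / _ #: no change
surface: udozastibusetsu


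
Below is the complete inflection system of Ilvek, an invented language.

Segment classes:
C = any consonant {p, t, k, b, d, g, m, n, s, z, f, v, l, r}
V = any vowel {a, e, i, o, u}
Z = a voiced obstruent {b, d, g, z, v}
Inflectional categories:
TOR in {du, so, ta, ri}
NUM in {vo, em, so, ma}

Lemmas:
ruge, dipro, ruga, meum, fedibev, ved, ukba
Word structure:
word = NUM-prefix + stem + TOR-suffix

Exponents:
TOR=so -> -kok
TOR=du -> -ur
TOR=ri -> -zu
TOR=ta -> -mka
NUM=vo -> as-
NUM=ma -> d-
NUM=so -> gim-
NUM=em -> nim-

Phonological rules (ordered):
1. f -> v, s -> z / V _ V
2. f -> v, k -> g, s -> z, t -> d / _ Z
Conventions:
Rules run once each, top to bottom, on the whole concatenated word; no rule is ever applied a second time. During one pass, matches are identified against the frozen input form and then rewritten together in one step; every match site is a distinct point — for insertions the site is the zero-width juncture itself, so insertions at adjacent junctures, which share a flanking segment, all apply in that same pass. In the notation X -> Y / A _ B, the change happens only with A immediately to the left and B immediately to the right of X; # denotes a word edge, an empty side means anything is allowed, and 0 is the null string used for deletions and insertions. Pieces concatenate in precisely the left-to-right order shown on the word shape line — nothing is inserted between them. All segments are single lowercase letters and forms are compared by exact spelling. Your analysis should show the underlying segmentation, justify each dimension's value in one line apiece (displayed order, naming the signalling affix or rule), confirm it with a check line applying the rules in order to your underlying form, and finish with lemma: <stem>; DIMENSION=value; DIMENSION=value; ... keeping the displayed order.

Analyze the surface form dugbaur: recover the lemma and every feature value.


underlying: d-ukba-ur
TOR=du - signalled by the affix -ur
NUM=ma - signalled by the affix d-
check: dukbaur -> dukbaur -> dugbaur
lemma: ukba; TOR=du; NUM=ma


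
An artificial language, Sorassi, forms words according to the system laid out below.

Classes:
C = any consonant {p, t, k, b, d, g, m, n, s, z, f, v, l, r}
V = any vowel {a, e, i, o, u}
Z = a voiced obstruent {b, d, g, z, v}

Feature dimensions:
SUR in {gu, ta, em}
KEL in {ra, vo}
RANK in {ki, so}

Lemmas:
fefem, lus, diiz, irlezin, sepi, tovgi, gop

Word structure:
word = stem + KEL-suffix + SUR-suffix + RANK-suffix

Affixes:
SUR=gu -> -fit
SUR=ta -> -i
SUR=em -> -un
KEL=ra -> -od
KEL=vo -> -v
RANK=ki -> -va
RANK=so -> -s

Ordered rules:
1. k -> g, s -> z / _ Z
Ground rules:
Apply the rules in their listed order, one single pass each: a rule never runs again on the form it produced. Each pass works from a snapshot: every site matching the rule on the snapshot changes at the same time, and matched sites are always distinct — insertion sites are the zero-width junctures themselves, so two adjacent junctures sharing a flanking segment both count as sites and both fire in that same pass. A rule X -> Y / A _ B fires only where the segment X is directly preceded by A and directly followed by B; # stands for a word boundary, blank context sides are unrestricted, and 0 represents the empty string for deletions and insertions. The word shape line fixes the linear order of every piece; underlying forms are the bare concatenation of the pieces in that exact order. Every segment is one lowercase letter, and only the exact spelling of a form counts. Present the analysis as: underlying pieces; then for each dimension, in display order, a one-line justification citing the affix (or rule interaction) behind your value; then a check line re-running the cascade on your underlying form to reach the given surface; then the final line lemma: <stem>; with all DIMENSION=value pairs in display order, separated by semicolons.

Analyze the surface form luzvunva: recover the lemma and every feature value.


underlying: lus-v-un-va
SUR=em - signalled by the affix -un
KEL=vo - signalled by the affix -v
RANK=ki - signalled by the affix -va
check: lusvunva -> luzvunva
lemma: lus; SUR=em; KEL=vo; RANK=ki


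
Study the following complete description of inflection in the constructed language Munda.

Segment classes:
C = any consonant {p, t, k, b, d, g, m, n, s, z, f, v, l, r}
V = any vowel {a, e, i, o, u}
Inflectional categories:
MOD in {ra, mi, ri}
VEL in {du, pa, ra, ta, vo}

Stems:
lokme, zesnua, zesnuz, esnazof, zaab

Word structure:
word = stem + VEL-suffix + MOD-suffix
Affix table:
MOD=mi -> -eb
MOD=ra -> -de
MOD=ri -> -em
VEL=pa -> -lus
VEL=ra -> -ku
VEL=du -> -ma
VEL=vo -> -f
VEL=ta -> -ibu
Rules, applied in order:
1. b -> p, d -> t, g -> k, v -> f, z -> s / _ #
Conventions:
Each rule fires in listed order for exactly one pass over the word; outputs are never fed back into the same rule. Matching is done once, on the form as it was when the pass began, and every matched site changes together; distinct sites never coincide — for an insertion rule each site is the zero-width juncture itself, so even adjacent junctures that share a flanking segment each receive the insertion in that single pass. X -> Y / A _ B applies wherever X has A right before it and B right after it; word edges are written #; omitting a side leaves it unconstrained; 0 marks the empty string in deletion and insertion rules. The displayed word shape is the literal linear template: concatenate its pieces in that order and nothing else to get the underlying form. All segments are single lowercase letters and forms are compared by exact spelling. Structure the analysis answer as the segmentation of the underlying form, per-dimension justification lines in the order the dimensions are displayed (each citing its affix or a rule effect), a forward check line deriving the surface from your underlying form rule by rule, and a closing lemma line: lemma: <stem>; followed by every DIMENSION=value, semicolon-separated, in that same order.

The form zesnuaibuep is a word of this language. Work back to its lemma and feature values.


underlying: zesnua-ibu-eb
MOD=mi - signalled by the affix -eb
VEL=ta - signalled by the affix -ibu
check: zesnuaibueb -> zesnuaibuep
lemma: zesnua; MOD=mi; VEL=ta


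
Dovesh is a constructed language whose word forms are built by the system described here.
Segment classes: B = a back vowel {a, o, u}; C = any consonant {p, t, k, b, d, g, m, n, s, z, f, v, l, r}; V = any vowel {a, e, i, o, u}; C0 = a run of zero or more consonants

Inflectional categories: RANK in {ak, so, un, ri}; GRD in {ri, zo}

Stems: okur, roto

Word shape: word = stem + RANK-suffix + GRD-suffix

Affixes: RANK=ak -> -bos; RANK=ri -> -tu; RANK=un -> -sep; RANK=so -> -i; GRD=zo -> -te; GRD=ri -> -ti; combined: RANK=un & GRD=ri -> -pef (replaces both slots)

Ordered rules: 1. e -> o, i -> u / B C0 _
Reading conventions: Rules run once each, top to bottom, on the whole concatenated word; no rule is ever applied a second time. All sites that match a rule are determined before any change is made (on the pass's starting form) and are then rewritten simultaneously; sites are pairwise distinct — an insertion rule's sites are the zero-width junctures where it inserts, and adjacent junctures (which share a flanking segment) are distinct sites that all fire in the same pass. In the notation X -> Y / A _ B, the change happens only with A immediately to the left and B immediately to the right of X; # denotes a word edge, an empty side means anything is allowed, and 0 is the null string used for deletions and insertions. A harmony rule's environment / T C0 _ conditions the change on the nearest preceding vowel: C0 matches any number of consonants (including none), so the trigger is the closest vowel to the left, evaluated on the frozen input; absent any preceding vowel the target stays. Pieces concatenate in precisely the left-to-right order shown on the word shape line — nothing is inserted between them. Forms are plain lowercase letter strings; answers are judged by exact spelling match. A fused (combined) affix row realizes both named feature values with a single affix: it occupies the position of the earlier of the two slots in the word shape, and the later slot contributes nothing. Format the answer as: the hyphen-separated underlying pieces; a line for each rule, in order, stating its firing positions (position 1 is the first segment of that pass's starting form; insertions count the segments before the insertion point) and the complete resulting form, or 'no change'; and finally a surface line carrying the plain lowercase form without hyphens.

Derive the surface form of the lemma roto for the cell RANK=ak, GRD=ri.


underlying: roto-bos-ti
1. e -> o, i -> u / B C0 _: fires at position(s) 9: rotobostu
surface: rotobostu


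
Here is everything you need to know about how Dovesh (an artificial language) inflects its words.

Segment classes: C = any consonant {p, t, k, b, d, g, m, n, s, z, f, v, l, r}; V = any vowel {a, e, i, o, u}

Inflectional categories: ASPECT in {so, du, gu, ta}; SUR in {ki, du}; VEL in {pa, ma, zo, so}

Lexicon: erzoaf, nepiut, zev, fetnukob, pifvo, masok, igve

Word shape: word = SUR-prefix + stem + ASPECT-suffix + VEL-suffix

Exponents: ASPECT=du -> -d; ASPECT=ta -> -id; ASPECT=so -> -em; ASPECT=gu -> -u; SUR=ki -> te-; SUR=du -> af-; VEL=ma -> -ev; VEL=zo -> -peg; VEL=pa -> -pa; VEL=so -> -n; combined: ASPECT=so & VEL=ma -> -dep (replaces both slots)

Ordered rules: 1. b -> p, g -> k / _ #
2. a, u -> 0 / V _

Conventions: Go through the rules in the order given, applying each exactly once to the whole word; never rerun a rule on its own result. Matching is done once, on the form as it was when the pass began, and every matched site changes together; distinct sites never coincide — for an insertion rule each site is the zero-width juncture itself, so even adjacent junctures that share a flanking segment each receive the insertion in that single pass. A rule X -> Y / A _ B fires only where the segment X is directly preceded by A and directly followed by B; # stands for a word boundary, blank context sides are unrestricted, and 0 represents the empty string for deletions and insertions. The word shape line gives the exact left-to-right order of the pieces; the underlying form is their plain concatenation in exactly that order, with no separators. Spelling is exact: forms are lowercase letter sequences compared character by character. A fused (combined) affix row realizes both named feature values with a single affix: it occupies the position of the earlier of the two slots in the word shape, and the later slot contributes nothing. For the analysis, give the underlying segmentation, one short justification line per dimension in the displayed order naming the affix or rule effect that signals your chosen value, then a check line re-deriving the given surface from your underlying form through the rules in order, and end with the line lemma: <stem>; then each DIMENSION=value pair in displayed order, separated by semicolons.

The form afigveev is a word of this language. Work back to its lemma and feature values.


underlying: af-igve-u-ev
ASPECT=gu - signalled by the affix -u
SUR=du - signalled by the affix af-
VEL=ma - signalled by the affix -ev
check: afigveuev -> afigveuev -> afigveev
lemma: igve; ASPECT=gu; SUR=du; VEL=ma


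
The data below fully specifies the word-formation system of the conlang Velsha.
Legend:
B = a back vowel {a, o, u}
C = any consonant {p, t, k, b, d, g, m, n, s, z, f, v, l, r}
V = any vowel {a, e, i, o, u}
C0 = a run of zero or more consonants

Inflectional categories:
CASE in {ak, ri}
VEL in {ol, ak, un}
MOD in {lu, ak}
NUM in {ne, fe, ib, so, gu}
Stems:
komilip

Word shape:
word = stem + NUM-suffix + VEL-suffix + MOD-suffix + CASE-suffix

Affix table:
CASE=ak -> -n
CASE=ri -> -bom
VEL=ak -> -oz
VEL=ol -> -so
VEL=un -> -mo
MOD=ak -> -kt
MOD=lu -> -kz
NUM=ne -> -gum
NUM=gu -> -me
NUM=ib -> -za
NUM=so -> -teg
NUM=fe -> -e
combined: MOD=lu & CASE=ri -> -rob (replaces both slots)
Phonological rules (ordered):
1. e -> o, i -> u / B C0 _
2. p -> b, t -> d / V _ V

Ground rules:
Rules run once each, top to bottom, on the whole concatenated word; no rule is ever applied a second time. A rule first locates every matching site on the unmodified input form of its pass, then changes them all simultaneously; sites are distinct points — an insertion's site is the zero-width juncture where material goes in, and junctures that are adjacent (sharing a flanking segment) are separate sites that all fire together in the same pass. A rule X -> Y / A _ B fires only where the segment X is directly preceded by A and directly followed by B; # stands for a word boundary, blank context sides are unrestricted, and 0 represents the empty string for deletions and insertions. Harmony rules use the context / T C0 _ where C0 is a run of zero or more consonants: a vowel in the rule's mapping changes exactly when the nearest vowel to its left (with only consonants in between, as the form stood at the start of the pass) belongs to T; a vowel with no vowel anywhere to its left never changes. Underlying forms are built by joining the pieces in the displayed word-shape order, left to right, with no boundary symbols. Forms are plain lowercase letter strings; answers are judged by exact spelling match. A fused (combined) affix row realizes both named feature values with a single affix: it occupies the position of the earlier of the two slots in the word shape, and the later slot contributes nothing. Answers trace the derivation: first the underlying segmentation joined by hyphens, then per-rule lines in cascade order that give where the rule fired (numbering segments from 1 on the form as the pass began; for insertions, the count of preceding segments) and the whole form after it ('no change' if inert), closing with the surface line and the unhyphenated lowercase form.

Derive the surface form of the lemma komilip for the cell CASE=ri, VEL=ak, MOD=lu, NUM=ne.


underlying: komilip-gum-oz-rob
1. e -> o, i -> u / B C0 _: fires at position(s) 4: komulipgumozrob
2. p -> b, t -> d / V _ V: no change
surface: komulipgumozrob


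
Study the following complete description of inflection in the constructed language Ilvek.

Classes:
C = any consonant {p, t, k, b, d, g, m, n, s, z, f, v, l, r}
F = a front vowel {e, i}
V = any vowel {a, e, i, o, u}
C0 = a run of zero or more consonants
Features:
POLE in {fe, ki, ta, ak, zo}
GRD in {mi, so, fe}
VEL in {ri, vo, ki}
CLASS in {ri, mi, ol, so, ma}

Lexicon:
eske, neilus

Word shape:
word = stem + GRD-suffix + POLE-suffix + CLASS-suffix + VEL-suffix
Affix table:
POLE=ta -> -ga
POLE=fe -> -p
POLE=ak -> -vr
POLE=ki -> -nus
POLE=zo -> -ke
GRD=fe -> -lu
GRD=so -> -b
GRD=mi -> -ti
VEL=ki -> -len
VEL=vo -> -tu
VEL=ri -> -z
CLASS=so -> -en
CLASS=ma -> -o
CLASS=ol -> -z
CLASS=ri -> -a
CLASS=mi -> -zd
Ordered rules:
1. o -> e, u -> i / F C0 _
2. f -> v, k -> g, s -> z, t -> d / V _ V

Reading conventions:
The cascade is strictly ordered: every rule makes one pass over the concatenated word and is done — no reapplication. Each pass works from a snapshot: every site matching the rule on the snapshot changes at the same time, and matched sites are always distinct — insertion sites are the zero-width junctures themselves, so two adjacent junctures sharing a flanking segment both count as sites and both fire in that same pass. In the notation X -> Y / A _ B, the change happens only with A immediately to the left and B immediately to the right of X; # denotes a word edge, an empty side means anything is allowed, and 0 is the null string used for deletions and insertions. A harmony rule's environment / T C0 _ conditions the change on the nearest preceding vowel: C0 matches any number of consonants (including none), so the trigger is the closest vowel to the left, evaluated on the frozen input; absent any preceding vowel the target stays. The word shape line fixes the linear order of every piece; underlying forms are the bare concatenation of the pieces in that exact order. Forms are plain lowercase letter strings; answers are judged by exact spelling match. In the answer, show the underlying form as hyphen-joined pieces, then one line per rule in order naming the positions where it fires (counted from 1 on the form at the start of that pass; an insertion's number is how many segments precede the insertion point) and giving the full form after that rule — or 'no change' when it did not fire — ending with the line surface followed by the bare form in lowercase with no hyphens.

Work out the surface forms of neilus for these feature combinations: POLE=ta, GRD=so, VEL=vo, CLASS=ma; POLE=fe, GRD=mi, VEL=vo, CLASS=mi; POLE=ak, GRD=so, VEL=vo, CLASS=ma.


cell POLE=ta, GRD=so, VEL=vo, CLASS=ma:
underlying: neilus-b-ga-o-tu
1. o -> e, u -> i / F C0 _: fires at position(s) 5: neilisbgaotu
2. f -> v, k -> g, s -> z, t -> d / V _ V: fires at position(s) 11: neilisbgaodu
surface: neilisbgaodu

cell POLE=fe, GRD=mi, VEL=vo, CLASS=mi:
underlying: neilus-ti-p-zd-tu
1. o -> e, u -> i / F C0 _: fires at position(s) 5, 13: neilistipzdti
2. f -> v, k -> g, s -> z, t -> d / V _ V: no change
surface: neilistipzdti

cell POLE=ak, GRD=so, VEL=vo, CLASS=ma:
underlying: neilus-b-vr-o-tu
1. o -> e, u -> i / F C0 _: fires at position(s) 5: neilisbvrotu
2. f -> v, k -> g, s -> z, t -> d / V _ V: fires at position(s) 11: neilisbvrodu
surface: neilisbvrodu


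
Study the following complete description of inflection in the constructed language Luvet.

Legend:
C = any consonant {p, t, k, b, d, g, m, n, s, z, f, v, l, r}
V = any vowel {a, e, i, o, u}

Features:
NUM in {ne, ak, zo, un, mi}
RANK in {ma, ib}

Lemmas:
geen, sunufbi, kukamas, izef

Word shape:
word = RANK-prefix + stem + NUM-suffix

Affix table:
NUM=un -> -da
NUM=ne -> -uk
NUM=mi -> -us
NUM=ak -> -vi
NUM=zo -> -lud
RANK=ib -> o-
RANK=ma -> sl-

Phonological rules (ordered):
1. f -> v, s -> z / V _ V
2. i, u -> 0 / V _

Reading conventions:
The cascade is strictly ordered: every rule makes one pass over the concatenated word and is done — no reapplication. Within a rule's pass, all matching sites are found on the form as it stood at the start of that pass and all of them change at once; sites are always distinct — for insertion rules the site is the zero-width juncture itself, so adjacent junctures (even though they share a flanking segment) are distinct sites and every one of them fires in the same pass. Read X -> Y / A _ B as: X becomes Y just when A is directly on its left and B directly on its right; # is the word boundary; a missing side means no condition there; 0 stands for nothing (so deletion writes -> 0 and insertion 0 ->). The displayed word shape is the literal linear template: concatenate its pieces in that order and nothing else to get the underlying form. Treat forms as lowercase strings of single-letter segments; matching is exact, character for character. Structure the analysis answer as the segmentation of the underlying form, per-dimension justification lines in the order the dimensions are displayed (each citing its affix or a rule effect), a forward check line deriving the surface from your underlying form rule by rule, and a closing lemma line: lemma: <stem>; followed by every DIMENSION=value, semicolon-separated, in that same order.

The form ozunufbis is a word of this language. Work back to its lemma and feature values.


underlying: o-sunufbi-us
NUM=mi - signalled by the affix -us
RANK=ib - signalled by the affix o-
check: osunufbius -> ozunufbius -> ozunufbis
lemma: sunufbi; NUM=mi; RANK=ib


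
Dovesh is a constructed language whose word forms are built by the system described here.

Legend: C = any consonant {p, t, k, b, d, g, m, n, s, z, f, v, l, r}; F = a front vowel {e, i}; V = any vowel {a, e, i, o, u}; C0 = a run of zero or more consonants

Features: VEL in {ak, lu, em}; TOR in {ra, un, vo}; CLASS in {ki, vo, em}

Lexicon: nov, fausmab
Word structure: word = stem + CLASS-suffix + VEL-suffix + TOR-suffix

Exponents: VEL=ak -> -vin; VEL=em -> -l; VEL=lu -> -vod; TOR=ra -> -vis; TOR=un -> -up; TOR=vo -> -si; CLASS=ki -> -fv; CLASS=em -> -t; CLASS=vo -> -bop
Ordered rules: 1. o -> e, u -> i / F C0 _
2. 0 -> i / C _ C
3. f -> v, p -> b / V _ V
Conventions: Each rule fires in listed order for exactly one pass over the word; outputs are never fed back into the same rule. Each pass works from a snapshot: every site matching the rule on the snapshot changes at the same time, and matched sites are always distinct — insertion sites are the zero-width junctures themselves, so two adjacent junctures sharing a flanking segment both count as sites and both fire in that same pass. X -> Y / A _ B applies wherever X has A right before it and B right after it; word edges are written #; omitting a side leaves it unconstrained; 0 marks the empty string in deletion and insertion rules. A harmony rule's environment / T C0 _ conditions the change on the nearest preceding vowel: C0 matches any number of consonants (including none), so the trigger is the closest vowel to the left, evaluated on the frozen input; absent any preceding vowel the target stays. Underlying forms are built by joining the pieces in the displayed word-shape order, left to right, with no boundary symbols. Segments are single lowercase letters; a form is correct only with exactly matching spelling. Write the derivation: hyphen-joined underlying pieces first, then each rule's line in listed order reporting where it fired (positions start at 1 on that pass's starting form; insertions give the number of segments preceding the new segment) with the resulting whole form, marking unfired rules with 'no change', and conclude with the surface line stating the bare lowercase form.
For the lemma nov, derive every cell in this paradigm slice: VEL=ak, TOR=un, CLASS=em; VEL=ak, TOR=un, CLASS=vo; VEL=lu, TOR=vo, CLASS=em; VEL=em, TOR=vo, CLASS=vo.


cell VEL=ak, TOR=un, CLASS=em:
underlying: nov-t-vin-up
1. o -> e, u -> i / F C0 _: fires at position(s) 8: novtvinip
2. 0 -> i / C _ C: inserts after position(s) 3, 4: novitivinip
3. f -> v, p -> b / V _ V: no change
surface: novitivinip

cell VEL=ak, TOR=un, CLASS=vo:
underlying: nov-bop-vin-up
1. o -> e, u -> i / F C0 _: fires at position(s) 10: novbopvinip
2. 0 -> i / C _ C: inserts after position(s) 3, 6: novibopivinip
3. f -> v, p -> b / V _ V: fires at position(s) 7: novibobivinip
surface: novibobivinip

cell VEL=lu, TOR=vo, CLASS=em:
underlying: nov-t-vod-si
1. o -> e, u -> i / F C0 _: no change
2. 0 -> i / C _ C: inserts after position(s) 3, 4, 7: novitivodisi
3. f -> v, p -> b / V _ V: no change
surface: novitivodisi

cell VEL=em, TOR=vo, CLASS=vo:
underlying: nov-bop-l-si
1. o -> e, u -> i / F C0 _: no change
2. 0 -> i / C _ C: inserts after position(s) 3, 6, 7: novibopilisi
3. f -> v, p -> b / V _ V: fires at position(s) 7: novibobilisi
surface: novibobilisi


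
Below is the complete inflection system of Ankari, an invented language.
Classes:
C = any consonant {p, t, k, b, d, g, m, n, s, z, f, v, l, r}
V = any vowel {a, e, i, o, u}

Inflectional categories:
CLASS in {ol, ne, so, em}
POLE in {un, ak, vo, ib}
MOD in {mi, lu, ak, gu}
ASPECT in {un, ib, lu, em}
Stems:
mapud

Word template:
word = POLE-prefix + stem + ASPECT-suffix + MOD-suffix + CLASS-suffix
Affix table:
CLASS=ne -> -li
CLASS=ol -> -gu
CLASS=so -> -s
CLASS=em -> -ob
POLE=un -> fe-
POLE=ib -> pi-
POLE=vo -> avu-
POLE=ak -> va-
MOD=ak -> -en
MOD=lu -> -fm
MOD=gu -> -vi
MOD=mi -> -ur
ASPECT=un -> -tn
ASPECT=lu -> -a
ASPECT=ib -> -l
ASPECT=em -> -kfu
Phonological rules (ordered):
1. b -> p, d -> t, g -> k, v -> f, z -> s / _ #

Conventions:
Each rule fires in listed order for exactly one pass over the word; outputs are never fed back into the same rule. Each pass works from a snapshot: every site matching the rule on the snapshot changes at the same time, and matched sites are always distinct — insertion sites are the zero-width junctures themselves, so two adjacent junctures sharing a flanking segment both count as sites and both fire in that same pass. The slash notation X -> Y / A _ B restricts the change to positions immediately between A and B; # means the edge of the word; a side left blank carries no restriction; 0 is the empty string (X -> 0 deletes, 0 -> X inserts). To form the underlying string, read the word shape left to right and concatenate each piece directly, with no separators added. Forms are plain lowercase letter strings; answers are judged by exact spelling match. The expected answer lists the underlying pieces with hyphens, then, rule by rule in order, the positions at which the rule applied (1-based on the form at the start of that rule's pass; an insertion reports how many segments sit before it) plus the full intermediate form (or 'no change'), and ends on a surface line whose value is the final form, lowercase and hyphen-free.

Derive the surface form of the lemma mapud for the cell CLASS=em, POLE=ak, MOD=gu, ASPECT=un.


underlying: va-mapud-tn-vi-ob
1. b -> p, d -> t, g -> k, v -> f, z -> s / _ #: fires at position(s) 13: vamapudtnviop
surface: vamapudtnviop


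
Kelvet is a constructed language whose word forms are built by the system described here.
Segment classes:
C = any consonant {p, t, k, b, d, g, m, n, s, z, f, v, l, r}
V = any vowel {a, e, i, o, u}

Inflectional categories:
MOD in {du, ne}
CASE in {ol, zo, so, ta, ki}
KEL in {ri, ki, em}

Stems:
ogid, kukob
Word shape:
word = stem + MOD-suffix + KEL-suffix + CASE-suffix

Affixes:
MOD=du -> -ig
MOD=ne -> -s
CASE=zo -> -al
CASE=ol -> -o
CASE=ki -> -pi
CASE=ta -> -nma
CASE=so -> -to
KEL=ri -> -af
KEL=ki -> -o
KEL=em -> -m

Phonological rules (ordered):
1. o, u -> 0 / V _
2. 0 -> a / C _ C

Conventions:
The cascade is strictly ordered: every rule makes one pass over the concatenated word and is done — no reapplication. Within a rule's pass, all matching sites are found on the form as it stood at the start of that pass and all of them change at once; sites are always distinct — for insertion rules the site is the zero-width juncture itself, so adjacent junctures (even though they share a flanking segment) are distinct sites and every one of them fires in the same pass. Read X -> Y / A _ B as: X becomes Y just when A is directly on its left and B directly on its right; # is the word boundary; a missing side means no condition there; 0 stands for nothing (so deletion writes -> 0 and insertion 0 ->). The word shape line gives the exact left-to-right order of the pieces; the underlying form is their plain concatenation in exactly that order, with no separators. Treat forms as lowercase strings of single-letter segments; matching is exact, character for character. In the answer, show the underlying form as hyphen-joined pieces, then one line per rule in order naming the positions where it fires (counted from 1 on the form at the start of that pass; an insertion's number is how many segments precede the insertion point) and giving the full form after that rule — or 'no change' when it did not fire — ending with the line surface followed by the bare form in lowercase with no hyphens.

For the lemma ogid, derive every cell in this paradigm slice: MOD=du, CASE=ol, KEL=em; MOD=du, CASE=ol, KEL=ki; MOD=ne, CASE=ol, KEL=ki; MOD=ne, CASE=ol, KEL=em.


cell MOD=du, CASE=ol, KEL=em:
underlying: ogid-ig-m-o
1. o, u -> 0 / V _: no change
2. 0 -> a / C _ C: inserts after position(s) 6: ogidigamo
surface: ogidigamo

cell MOD=du, CASE=ol, KEL=ki:
underlying: ogid-ig-o-o
1. o, u -> 0 / V _: fires at position(s) 8: ogidigo
2. 0 -> a / C _ C: no change
surface: ogidigo

cell MOD=ne, CASE=ol, KEL=ki:
underlying: ogid-s-o-o
1. o, u -> 0 / V _: fires at position(s) 7: ogidso
2. 0 -> a / C _ C: inserts after position(s) 4: ogidaso
surface: ogidaso

cell MOD=ne, CASE=ol, KEL=em:
underlying: ogid-s-m-o
1. o, u -> 0 / V _: no change
2. 0 -> a / C _ C: inserts after position(s) 4, 5: ogidasamo
surface: ogidasamo


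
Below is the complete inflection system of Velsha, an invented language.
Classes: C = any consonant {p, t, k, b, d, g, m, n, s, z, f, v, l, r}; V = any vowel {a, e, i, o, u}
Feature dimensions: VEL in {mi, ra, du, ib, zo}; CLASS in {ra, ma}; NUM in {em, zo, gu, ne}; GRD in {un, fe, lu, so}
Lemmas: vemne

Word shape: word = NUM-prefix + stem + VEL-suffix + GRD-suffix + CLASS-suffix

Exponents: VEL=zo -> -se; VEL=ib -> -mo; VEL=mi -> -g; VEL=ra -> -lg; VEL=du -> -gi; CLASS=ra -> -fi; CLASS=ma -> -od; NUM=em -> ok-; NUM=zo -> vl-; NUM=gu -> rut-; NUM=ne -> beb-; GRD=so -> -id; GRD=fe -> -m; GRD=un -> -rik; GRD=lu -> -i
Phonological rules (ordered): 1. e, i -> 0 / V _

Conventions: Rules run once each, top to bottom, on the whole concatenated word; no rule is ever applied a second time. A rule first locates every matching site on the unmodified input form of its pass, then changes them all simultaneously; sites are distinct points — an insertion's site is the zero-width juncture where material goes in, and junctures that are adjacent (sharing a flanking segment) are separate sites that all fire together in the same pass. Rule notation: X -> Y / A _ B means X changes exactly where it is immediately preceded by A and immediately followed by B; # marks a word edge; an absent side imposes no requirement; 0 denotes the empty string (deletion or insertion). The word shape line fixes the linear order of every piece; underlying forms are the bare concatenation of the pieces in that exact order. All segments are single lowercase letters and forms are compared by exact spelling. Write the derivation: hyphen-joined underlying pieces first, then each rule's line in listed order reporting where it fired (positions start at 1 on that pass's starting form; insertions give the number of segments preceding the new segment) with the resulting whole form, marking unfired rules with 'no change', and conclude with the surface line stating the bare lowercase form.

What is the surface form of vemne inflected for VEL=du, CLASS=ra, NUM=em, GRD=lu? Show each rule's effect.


underlying: ok-vemne-gi-i-fi
1. e, i -> 0 / V _: fires at position(s) 10: okvemnegifi
surface: okvemnegifi


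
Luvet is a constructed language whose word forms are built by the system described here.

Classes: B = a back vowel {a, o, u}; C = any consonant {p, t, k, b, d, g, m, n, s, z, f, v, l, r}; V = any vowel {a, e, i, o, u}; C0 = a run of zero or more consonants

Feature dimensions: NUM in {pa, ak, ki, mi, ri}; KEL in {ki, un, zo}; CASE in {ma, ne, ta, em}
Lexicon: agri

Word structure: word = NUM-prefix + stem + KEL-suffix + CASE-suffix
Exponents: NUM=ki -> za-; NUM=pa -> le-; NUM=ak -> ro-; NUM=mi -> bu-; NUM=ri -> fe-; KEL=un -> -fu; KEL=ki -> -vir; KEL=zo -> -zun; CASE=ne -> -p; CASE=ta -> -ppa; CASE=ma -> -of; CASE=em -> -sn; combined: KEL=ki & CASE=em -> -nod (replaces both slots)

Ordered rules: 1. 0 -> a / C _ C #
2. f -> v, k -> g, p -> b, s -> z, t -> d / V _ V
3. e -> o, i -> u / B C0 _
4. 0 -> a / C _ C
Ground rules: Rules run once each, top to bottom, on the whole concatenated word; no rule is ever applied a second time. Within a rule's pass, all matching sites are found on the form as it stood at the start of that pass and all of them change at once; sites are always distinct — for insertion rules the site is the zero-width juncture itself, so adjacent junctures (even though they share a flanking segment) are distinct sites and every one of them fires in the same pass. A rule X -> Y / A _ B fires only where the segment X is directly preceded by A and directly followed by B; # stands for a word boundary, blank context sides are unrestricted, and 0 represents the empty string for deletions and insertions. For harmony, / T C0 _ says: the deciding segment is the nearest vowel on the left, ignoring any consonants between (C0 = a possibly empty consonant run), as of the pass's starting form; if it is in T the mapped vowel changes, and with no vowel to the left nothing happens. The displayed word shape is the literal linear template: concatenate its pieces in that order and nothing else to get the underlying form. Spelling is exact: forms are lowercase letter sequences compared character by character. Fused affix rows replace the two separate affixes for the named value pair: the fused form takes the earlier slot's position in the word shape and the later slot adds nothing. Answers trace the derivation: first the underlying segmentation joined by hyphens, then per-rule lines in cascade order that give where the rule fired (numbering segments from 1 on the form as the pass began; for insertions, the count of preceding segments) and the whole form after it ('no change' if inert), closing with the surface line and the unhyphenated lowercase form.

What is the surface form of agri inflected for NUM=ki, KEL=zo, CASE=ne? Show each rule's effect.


underlying: za-agri-zun-p
1. 0 -> a / C _ C #: inserts after position(s) 9: zaagrizunap
2. f -> v, k -> g, p -> b, s -> z, t -> d / V _ V: no change
3. e -> o, i -> u / B C0 _: fires at position(s) 6: zaagruzunap
4. 0 -> a / C _ C: inserts after position(s) 4: zaagaruzunap
surface: zaagaruzunap
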